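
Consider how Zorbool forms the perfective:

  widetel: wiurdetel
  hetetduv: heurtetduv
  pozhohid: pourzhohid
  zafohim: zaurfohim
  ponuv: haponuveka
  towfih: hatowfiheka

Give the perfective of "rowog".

ponuv and hetetduv both end in -v yet inflect differently (haponuveka, heurtetduv), so the final letter is not what conditions the rule; the number of vowels is.
"rowog" has 2 vowels. The stems with 2 vowels (ponuv → haponuveka, towfih → hatowfiheka) add ha- … -eka around the stem.
So rowog → harowogeka.

harowogeka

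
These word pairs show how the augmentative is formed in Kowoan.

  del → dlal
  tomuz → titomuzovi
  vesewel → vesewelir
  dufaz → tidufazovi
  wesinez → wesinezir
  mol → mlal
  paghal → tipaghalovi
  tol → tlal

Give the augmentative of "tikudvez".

"tikudvez" has 3 vowels. The stems with 3 vowels (wesinez → wesinezir, vesewel → vesewelir) add -ir.
The other patterns: stems with 1 vowel delete the last vowel and add -al; stems with 2 vowels add ti- … -ovi around the stem.
So tikudvez → tikudvezir.

tikudvezir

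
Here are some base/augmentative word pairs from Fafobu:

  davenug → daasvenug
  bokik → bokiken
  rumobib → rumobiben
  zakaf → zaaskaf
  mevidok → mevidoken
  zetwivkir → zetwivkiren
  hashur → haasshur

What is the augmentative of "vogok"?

vogoken

hashur and zetwivkir both end in -r yet inflect differently (haasshur, zetwivkiren), so the final letter is not what conditions the rule; the last vowel is.
"vogok" has last vowel 'o'. The one such stem in the data (mevidok → mevidoken) adds -en, so the same rule applies.
The other pattern: stems whose last vowel is 'a' or 'u' insert -as- after the first vowel.
So vogok → vogoken.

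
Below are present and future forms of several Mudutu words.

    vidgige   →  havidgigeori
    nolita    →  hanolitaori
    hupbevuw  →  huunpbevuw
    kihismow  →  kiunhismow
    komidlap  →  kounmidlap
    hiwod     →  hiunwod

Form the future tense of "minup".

miunnup

"minup" ends in a consonant. The stems ending in a consonant (hupbevuw → huunpbevuw, kihismow → kiunhismow, komidlap → kounmidlap) insert -un- after the first vowel.
The other pattern: stems ending in a vowel add ha- … -ori around the stem.
So minup → miunnup.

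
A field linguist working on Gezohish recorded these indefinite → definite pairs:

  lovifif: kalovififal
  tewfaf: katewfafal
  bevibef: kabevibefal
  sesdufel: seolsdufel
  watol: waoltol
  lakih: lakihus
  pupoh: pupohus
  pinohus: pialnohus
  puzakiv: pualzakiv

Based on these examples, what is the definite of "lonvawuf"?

kalonvawufal

bevibef and sesdufel both have last vowel 'e' yet inflect differently (kabevibefal, seolsdufel), so the last vowel is not what conditions the rule; the final letter is.
"lonvawuf" ends in -f. The stems ending in -f (lovifif → kalovififal, tewfaf → katewfafal, bevibef → kabevibefal) add ka- … -al around the stem.
The other patterns: stems ending in -l insert -ol- after the first vowel; stems ending in -h add -us; stems ending in -s or -v insert -al- after the first vowel.
So lonvawuf → kalonvawufal.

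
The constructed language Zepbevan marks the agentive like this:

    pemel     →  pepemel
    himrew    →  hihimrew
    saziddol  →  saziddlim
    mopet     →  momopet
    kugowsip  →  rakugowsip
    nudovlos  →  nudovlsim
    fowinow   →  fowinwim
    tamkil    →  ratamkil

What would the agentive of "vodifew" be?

saziddol and pemel both end in -l yet inflect differently (saziddlim, pepemel), so the final letter is not what conditions the rule; the last vowel is.
"vodifew" has last vowel 'e'. The stems whose last vowel is 'e' (mopet → momopet, pemel → pepemel, himrew → hihimrew) repeat the first consonant+vowel as a prefix.
So vodifew → vovodifew.

vovodifew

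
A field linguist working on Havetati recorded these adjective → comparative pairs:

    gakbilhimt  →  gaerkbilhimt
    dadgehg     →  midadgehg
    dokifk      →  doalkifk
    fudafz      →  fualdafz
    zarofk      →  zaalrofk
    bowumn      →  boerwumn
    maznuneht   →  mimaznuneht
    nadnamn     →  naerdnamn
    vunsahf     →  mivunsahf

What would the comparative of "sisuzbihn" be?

misisuzbihn

maznuneht and gakbilhimt both end in -t yet inflect differently (mimaznuneht, gaerkbilhimt), so the final letter is not what conditions the rule; the second-to-last letter is.
"sisuzbihn" has second-to-last letter 'h'. The stems whose second-to-last letter is 'h' (maznuneht → mimaznuneht, vunsahf → mivunsahf, dadgehg → midadgehg) add the prefix mi-.
So sisuzbihn → misisuzbihn.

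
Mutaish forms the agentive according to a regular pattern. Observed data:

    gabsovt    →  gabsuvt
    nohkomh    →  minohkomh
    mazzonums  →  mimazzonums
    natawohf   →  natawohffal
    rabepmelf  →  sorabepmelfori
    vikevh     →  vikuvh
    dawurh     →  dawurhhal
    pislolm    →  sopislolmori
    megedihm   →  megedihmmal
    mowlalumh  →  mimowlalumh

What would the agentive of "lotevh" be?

lotuvh

"lotevh" has second-to-last letter 'v'. The stems whose second-to-last letter is 'v' (vikevh → vikuvh, gabsovt → gabsuvt) change the last vowel to 'u'.
So lotevh → lotuvh.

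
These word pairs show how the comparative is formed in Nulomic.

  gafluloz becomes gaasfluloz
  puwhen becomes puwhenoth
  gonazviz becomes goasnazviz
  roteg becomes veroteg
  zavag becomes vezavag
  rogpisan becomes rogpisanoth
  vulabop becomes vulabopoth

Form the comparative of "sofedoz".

soasfedoz

roteg and puwhen both have last vowel 'e' yet inflect differently (veroteg, puwhenoth), so the last vowel is not what conditions the rule; the final letter is.
"sofedoz" ends in -z. The stems ending in -z (gonazviz → goasnazviz, gafluloz → gaasfluloz) insert -as- after the first vowel.
So sofedoz → soasfedoz.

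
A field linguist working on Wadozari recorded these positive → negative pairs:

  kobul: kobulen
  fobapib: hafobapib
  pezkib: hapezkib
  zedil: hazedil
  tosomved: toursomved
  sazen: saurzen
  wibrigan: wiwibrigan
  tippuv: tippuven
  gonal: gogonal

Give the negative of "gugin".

hagugin

gonal and zedil both end in -l yet inflect differently (gogonal, hazedil), so the final letter is not what conditions the rule; the last vowel is.
"gugin" has last vowel 'i'. The stems whose last vowel is 'i' (pezkib → hapezkib, fobapib → hafobapib, zedil → hazedil) add the prefix ha-.
The other patterns: stems whose last vowel is 'a' repeat the first consonant+vowel as a prefix; stems whose last vowel is 'u' add -en; stems whose last vowel is 'e' insert -ur- after the first vowel.
So gugin → hagugin.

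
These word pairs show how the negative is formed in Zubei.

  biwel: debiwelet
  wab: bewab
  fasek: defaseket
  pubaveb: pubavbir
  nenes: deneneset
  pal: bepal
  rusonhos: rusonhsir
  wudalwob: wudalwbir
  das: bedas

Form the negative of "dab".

bedab

"dab" has 1 vowel. The stems with 1 vowel (das → bedas, pal → bepal, wab → bewab) add the prefix be-.
The other patterns: stems with 2 vowels add de- … -et around the stem; stems with 3 vowels delete the last vowel and add -ir.
So dab → bedab.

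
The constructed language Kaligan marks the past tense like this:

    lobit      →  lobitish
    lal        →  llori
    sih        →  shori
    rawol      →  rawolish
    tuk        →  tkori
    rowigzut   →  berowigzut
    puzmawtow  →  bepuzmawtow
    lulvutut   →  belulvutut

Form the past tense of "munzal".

lal and rawol both end in -l yet inflect differently (llori, rawolish), so the final letter is not what conditions the rule; the number of vowels is.
"munzal" has 2 vowels. The stems with 2 vowels (lobit → lobitish, rawol → rawolish) add -ish.
So munzal → munzalish.

munzalish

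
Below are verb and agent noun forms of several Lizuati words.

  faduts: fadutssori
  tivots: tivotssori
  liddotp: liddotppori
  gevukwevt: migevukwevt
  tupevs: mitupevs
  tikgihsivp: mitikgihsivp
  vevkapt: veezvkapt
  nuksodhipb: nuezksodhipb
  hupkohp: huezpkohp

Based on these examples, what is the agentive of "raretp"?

faduts and tupevs both end in -s yet inflect differently (fadutssori, mitupevs), so the final letter is not what conditions the rule; the second-to-last letter is.
"raretp" has second-to-last letter 't'. The stems whose second-to-last letter is 't' (faduts → fadutssori, tivots → tivotssori, liddotp → liddotppori) double the final consonant and add -ori.
So raretp → raretppori.

raretppori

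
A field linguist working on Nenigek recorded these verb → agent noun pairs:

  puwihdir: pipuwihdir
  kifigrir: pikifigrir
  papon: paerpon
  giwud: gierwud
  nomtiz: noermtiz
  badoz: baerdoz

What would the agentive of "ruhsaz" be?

ruerhsaz

puwihdir and nomtiz both have last vowel 'i' yet inflect differently (pipuwihdir, noermtiz), so the last vowel is not what conditions the rule; the final letter is.
"ruhsaz" ends in -z. The stems ending in -z (nomtiz → noermtiz, badoz → baerdoz) insert -er- after the first vowel.
So ruhsaz → ruerhsaz.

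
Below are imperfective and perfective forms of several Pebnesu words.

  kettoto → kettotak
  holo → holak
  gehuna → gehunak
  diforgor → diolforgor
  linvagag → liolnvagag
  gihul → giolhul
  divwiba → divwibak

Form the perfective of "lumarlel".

luolmarlel

divwiba and linvagag both have last vowel 'a' yet inflect differently (divwibak, liolnvagag), so the last vowel is not what conditions the rule; whether the stem ends in a vowel or a consonant is.
"lumarlel" ends in a consonant. The stems ending in a consonant (linvagag → liolnvagag, diforgor → diolforgor, gihul → giolhul) insert -ol- after the first vowel.
So lumarlel → luolmarlel.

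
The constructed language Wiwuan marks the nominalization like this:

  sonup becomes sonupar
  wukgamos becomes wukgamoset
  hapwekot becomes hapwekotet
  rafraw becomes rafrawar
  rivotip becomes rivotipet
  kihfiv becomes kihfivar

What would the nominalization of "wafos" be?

wafosar

sonup and rivotip both end in -p yet inflect differently (sonupar, rivotipet), so the final letter is not what conditions the rule; the number of vowels is.
"wafos" has 2 vowels. The stems with 2 vowels (rafraw → rafrawar, sonup → sonupar, kihfiv → kihfivar) add -ar.
So wafos → wafosar.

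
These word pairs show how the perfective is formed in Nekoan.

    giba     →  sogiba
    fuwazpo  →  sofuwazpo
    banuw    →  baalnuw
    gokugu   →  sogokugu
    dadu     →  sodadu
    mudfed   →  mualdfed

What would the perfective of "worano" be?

soworano

"worano" ends in a vowel. The stems ending in a vowel (gokugu → sogokugu, dadu → sodadu, fuwazpo → sofuwazpo) add the prefix so-.
So worano → soworano.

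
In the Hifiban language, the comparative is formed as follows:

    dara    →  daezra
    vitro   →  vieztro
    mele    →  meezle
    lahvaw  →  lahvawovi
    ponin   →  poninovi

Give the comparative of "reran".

"reran" ends in a consonant. The stems ending in a consonant (lahvaw → lahvawovi, ponin → poninovi) add -ovi.
The other pattern: stems ending in a vowel insert -ez- after the first vowel.
So reran → reranovi.

reranovi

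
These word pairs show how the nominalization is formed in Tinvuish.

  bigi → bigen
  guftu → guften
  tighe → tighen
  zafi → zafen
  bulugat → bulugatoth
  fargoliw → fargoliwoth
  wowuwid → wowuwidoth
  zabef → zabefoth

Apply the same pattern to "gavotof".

bigi and fargoliw both have last vowel 'i' yet inflect differently (bigen, fargoliwoth), so the last vowel is not what conditions the rule; whether the stem ends in a vowel or a consonant is.
"gavotof" ends in a consonant. The stems ending in a consonant (bulugat → bulugatoth, fargoliw → fargoliwoth, wowuwid → wowuwidoth) add -oth.
The other pattern: stems ending in a vowel drop the final letter and add -en.
So gavotof → gavotofoth.

gavotofoth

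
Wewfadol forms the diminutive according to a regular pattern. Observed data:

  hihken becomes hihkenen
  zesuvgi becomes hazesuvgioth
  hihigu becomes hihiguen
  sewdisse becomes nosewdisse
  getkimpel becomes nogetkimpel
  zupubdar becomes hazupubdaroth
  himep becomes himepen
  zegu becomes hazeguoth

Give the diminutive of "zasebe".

hazasebeoth

hihigu and zegu both end in -u yet inflect differently (hihiguen, hazeguoth), so the final letter is not what conditions the rule; the first letter is.
"zasebe" begins with z-. The stems beginning with z- (zegu → hazeguoth, zesuvgi → hazesuvgioth, zupubdar → hazupubdaroth) add ha- … -oth around the stem.
So zasebe → hazasebeoth.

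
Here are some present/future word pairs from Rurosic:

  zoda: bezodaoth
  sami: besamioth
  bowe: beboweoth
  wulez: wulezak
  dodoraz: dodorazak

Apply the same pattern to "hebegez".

"hebegez" ends in a consonant. The stems ending in a consonant (wulez → wulezak, dodoraz → dodorazak) add -ak.
The other pattern: stems ending in a vowel add be- … -oth around the stem.
So hebegez → hebegezak.

hebegezak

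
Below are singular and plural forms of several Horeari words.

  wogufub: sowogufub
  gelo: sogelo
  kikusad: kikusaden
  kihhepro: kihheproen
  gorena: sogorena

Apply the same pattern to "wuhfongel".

sowuhfongel

"wuhfongel" begins with w-. The one such stem in the data (wogufub → sowogufub) adds the prefix so-, so the same rule applies.
So wuhfongel → sowuhfongel.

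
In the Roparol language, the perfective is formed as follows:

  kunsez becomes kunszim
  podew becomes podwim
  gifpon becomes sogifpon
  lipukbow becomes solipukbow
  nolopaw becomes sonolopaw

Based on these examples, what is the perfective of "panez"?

"panez" has last vowel 'e'. The stems whose last vowel is 'e' (kunsez → kunszim, podew → podwim) delete the last vowel and add -im.
The other pattern: stems whose last vowel is 'a' or 'o' add the prefix so-.
So panez → panzim.

panzim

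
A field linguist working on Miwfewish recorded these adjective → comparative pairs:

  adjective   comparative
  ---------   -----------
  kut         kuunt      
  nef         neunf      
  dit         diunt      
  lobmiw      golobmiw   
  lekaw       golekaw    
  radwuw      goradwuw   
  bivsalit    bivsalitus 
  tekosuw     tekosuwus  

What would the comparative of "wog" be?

woung

kut and bivsalit both end in -t yet inflect differently (kuunt, bivsalitus), so the final letter is not what conditions the rule; the number of vowels is.
"wog" has 1 vowel. The stems with 1 vowel (kut → kuunt, nef → neunf, dit → diunt) insert -un- after the first vowel.
The other patterns: stems with 2 vowels add the prefix go-; stems with 3 vowels add -us.
So wog → woung.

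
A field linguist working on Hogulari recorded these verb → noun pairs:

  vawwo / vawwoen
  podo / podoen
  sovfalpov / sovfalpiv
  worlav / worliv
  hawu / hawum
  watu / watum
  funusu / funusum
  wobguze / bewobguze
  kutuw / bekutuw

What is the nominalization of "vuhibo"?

vuhiboen

vawwo and sovfalpov both have last vowel 'o' yet inflect differently (vawwoen, sovfalpiv), so the last vowel is not what conditions the rule; the final letter is.
"vuhibo" ends in -o. The stems ending in -o (vawwo → vawwoen, podo → podoen) add -en.
So vuhibo → vuhiboen.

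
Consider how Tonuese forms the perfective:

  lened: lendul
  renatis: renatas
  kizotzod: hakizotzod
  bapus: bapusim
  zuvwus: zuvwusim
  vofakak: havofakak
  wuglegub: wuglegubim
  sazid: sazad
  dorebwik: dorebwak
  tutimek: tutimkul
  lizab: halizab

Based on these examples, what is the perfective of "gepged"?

gepgdul

tutimek and vofakak both end in -k yet inflect differently (tutimkul, havofakak), so the final letter is not what conditions the rule; the last vowel is.
"gepged" has last vowel 'e'. The stems whose last vowel is 'e' (lened → lendul, tutimek → tutimkul) delete the last vowel and add -ul.
The other patterns: stems whose last vowel is 'a' or 'o' add the prefix ha-; stems whose last vowel is 'i' change the last vowel to 'a'; stems whose last vowel is 'u' add -im.
So gepged → gepgdul.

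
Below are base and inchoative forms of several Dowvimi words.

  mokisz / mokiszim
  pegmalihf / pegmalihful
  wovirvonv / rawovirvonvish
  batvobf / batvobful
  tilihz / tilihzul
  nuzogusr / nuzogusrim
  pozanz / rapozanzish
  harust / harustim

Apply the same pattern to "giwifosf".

giwifosfim

pozanz and mokisz both end in -z yet inflect differently (rapozanzish, mokiszim), so the final letter is not what conditions the rule; the second-to-last letter is.
"giwifosf" has second-to-last letter 's'. The stems whose second-to-last letter is 's' (harust → harustim, mokisz → mokiszim, nuzogusr → nuzogusrim) add -im.
So giwifosf → giwifosfim.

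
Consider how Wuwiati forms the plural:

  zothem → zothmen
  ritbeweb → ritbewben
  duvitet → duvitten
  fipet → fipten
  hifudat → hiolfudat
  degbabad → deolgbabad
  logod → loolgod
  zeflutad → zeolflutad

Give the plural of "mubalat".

muolbalat

duvitet and hifudat both end in -t yet inflect differently (duvitten, hiolfudat), so the final letter is not what conditions the rule; the last vowel is.
"mubalat" has last vowel 'a'. The stems whose last vowel is 'a' (hifudat → hiolfudat, degbabad → deolgbabad, zeflutad → zeolflutad) insert -ol- after the first vowel.
So mubalat → muolbalat.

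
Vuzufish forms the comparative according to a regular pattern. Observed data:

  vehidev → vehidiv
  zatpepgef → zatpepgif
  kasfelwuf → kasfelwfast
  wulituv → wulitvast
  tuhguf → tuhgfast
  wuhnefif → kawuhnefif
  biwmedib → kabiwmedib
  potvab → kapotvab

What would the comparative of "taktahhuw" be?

taktahhwast

zatpepgef and kasfelwuf both end in -f yet inflect differently (zatpepgif, kasfelwfast), so the final letter is not what conditions the rule; the last vowel is.
"taktahhuw" has last vowel 'u'. The stems whose last vowel is 'u' (kasfelwuf → kasfelwfast, wulituv → wulitvast, tuhguf → tuhgfast) delete the last vowel and add -ast.
The other patterns: stems whose last vowel is 'e' change the last vowel to 'i'; stems whose last vowel is 'a' or 'i' add the prefix ka-.
So taktahhuw → taktahhwast.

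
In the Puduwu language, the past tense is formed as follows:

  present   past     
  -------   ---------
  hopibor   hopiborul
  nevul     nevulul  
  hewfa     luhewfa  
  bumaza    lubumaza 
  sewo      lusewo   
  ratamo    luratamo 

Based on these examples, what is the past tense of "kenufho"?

hopibor and sewo both have last vowel 'o' yet inflect differently (hopiborul, lusewo), so the last vowel is not what conditions the rule; whether the stem ends in a vowel or a consonant is.
"kenufho" ends in a vowel. The stems ending in a vowel (hewfa → luhewfa, bumaza → lubumaza, sewo → lusewo) add the prefix lu-.
So kenufho → lukenufho.

lukenufho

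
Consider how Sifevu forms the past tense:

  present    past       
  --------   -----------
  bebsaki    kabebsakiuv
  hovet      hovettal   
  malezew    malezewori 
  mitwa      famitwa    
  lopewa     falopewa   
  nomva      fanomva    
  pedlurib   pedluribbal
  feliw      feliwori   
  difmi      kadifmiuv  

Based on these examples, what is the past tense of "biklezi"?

"biklezi" ends in -i. The stems ending in -i (bebsaki → kabebsakiuv, difmi → kadifmiuv) add ka- … -uv around the stem.
The other patterns: stems ending in -a add the prefix fa-; stems ending in -w add -ori; stems ending in -b or -t double the final consonant and add -al.
So biklezi → kabikleziuv.

kabikleziuv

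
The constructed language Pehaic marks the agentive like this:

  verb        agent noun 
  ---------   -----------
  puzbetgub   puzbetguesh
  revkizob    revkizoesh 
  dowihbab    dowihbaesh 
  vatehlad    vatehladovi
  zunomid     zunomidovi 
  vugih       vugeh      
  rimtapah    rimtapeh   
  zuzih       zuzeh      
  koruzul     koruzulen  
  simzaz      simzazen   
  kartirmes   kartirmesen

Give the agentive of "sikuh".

dowihbab and vatehlad both have last vowel 'a' yet inflect differently (dowihbaesh, vatehladovi), so the last vowel is not what conditions the rule; the final letter is.
"sikuh" ends in -h. The stems ending in -h (vugih → vugeh, rimtapah → rimtapeh, zuzih → zuzeh) change the last vowel to 'e'.
So sikuh → sikeh.

sikeh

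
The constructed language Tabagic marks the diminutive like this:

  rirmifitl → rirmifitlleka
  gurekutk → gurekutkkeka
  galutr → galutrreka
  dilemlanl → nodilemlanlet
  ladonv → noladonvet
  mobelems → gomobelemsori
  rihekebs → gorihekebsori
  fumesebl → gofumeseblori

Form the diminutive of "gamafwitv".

rirmifitl and dilemlanl both end in -l yet inflect differently (rirmifitlleka, nodilemlanlet), so the final letter is not what conditions the rule; the second-to-last letter is.
"gamafwitv" has second-to-last letter 't'. The stems whose second-to-last letter is 't' (rirmifitl → rirmifitlleka, gurekutk → gurekutkkeka, galutr → galutrreka) double the final consonant and add -eka.
So gamafwitv → gamafwitvveka.

gamafwitvveka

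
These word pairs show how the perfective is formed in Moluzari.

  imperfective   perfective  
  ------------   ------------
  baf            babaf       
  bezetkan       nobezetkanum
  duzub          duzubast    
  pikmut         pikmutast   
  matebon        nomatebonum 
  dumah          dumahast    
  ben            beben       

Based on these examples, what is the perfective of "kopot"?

kopotast

ben and matebon both end in -n yet inflect differently (beben, nomatebonum), so the final letter is not what conditions the rule; the number of vowels is.
"kopot" has 2 vowels. The stems with 2 vowels (dumah → dumahast, pikmut → pikmutast, duzub → duzubast) add -ast.
The other patterns: stems with 1 vowel repeat the first consonant+vowel as a prefix; stems with 3 vowels add no- … -um around the stem.
So kopot → kopotast.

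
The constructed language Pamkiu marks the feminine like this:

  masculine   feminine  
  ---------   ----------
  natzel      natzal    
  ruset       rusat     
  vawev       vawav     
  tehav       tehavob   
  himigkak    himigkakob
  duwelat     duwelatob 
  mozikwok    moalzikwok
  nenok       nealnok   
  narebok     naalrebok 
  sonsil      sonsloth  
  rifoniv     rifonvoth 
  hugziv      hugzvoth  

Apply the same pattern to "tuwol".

"tuwol" has last vowel 'o'. The stems whose last vowel is 'o' (mozikwok → moalzikwok, nenok → nealnok, narebok → naalrebok) insert -al- after the first vowel.
So tuwol → tualwol.

tualwol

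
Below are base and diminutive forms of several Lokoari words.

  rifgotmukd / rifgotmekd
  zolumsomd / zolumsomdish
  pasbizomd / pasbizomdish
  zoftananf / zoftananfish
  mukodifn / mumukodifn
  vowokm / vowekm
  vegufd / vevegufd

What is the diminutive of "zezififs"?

rifgotmukd and vegufd both end in -d yet inflect differently (rifgotmekd, vevegufd), so the final letter is not what conditions the rule; the second-to-last letter is.
"zezififs" has second-to-last letter 'f'. The stems whose second-to-last letter is 'f' (vegufd → vevegufd, mukodifn → mumukodifn) repeat the first consonant+vowel as a prefix.
The other patterns: stems whose second-to-last letter is 'k' change the last vowel to 'e'; stems whose second-to-last letter is 'm' or 'n' add -ish.
So zezififs → zezezififs.

zezezififs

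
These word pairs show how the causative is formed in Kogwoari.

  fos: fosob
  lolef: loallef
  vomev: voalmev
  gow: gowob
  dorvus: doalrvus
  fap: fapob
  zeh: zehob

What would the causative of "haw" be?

"haw" has 1 vowel. The stems with 1 vowel (zeh → zehob, fap → fapob, gow → gowob) add -ob.
The other pattern: stems with 2 vowels insert -al- after the first vowel.
So haw → hawob.

hawob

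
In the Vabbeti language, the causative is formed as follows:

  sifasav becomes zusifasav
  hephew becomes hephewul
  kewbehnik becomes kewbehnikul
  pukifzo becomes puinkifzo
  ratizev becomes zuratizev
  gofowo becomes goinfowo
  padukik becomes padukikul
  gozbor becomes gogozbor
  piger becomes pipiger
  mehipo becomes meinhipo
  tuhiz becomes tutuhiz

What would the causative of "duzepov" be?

mehipo and gozbor both have last vowel 'o' yet inflect differently (meinhipo, gogozbor), so the last vowel is not what conditions the rule; the final letter is.
"duzepov" ends in -v. The stems ending in -v (ratizev → zuratizev, sifasav → zusifasav) add the prefix zu-.
The other patterns: stems ending in -o insert -in- after the first vowel; stems ending in -r or -z repeat the first consonant+vowel as a prefix; stems ending in -k or -w add -ul.
So duzepov → zuduzepov.

zuduzepov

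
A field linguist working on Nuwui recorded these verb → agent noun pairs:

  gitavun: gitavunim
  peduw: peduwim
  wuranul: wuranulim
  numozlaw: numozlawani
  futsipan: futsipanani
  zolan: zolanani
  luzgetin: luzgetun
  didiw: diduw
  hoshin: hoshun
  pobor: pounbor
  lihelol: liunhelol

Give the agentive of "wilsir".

wilsur

peduw and numozlaw both end in -w yet inflect differently (peduwim, numozlawani), so the final letter is not what conditions the rule; the last vowel is.
"wilsir" has last vowel 'i'. The stems whose last vowel is 'i' (luzgetin → luzgetun, didiw → diduw, hoshin → hoshun) change the last vowel to 'u'.
So wilsir → wilsur.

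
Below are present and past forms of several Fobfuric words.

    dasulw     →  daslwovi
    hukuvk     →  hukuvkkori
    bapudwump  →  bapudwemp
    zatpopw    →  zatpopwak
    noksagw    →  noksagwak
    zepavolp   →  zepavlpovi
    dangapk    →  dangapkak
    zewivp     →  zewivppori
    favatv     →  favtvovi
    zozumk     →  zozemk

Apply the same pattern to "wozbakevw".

zewivp and zepavolp both end in -p yet inflect differently (zewivppori, zepavlpovi), so the final letter is not what conditions the rule; the second-to-last letter is.
"wozbakevw" has second-to-last letter 'v'. The stems whose second-to-last letter is 'v' (zewivp → zewivppori, hukuvk → hukuvkkori) double the final consonant and add -ori.
So wozbakevw → wozbakevwwori.

wozbakevwwori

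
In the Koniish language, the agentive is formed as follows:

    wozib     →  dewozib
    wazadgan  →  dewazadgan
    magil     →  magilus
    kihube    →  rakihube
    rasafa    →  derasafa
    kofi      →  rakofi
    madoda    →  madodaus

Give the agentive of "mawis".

madoda and rasafa both end in -a yet inflect differently (madodaus, derasafa), so the final letter is not what conditions the rule; the first letter is.
"mawis" begins with m-. The stems beginning with m- (magil → magilus, madoda → madodaus) add -us.
So mawis → mawisus.

mawisus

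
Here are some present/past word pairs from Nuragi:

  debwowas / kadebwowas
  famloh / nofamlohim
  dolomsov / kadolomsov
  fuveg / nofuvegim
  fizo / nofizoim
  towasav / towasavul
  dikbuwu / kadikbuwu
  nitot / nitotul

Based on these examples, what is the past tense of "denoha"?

dolomsov and towasav both end in -v yet inflect differently (kadolomsov, towasavul), so the final letter is not what conditions the rule; the first letter is.
"denoha" begins with d-. The stems beginning with d- (dolomsov → kadolomsov, dikbuwu → kadikbuwu, debwowas → kadebwowas) add the prefix ka-.
So denoha → kadenoha.

kadenoha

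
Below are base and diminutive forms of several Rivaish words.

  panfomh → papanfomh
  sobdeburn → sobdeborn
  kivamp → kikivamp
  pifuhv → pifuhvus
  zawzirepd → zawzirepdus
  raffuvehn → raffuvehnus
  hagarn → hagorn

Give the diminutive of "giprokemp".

raffuvehn and sobdeburn both end in -n yet inflect differently (raffuvehnus, sobdeborn), so the final letter is not what conditions the rule; the second-to-last letter is.
"giprokemp" has second-to-last letter 'm'. The stems whose second-to-last letter is 'm' (panfomh → papanfomh, kivamp → kikivamp) repeat the first consonant+vowel as a prefix.
So giprokemp → gigiprokemp.

gigiprokemp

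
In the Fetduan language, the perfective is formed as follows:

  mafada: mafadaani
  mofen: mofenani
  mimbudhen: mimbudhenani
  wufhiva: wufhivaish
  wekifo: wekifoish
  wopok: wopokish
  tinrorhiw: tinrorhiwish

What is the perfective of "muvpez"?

mafada and wufhiva both end in -a yet inflect differently (mafadaani, wufhivaish), so the final letter is not what conditions the rule; the first letter is.
"muvpez" begins with m-. The stems beginning with m- (mafada → mafadaani, mofen → mofenani, mimbudhen → mimbudhenani) add -ani.
So muvpez → muvpezani.

muvpezani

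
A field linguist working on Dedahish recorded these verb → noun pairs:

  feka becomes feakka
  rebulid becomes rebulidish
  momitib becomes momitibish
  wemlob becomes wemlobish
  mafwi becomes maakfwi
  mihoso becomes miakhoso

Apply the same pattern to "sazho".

saakzho

wemlob and mihoso both have last vowel 'o' yet inflect differently (wemlobish, miakhoso), so the last vowel is not what conditions the rule; whether the stem ends in a vowel or a consonant is.
"sazho" ends in a vowel. The stems ending in a vowel (feka → feakka, mihoso → miakhoso, mafwi → maakfwi) insert -ak- after the first vowel.
The other pattern: stems ending in a consonant add -ish.
So sazho → saakzho.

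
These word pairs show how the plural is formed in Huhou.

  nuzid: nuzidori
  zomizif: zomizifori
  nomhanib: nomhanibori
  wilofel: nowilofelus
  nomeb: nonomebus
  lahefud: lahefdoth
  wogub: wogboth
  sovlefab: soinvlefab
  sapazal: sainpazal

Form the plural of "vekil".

vekilori

nomhanib and nomeb both end in -b yet inflect differently (nomhanibori, nonomebus), so the final letter is not what conditions the rule; the last vowel is.
"vekil" has last vowel 'i'. The stems whose last vowel is 'i' (nuzid → nuzidori, zomizif → zomizifori, nomhanib → nomhanibori) add -ori.
The other patterns: stems whose last vowel is 'e' add no- … -us around the stem; stems whose last vowel is 'u' delete the last vowel and add -oth; stems whose last vowel is 'a' insert -in- after the first vowel.
So vekil → vekilori.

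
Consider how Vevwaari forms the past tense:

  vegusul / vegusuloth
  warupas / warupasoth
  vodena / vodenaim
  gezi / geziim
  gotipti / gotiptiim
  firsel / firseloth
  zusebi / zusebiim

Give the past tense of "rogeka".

rogekaim

vodena and warupas both have last vowel 'a' yet inflect differently (vodenaim, warupasoth), so the last vowel is not what conditions the rule; whether the stem ends in a vowel or a consonant is.
"rogeka" ends in a vowel. The stems ending in a vowel (gotipti → gotiptiim, vodena → vodenaim, zusebi → zusebiim) add -im.
The other pattern: stems ending in a consonant add -oth.
So rogeka → rogekaim.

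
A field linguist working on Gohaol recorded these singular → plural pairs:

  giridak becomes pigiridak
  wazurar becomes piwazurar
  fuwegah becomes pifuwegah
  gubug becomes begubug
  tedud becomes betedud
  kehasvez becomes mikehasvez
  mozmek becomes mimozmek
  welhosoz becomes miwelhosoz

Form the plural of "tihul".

betihul

giridak and mozmek both end in -k yet inflect differently (pigiridak, mimozmek), so the final letter is not what conditions the rule; the last vowel is.
"tihul" has last vowel 'u'. The stems whose last vowel is 'u' (gubug → begubug, tedud → betedud) add the prefix be-.
So tihul → betihul.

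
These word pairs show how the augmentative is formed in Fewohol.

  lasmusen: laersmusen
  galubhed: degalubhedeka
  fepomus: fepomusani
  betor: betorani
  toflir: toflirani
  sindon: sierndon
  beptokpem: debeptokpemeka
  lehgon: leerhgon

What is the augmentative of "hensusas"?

hensusasani

"hensusas" ends in -s. The one such stem in the data (fepomus → fepomusani) adds -ani, so the same rule applies.
The other patterns: stems ending in -d or -m add de- … -eka around the stem; stems ending in -n insert -er- after the first vowel.
So hensusas → hensusasani.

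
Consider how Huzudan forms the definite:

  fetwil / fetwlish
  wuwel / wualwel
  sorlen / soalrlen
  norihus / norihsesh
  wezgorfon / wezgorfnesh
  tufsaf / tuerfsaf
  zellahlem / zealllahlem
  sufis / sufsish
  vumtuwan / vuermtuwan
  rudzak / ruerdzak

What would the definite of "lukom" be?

lukmesh

"lukom" has last vowel 'o'. The one such stem in the data (wezgorfon → wezgorfnesh) deletes the last vowel and adds -esh (as does norihus), so the same rule applies.
The other patterns: stems whose last vowel is 'a' insert -er- after the first vowel; stems whose last vowel is 'e' insert -al- after the first vowel; stems whose last vowel is 'i' delete the last vowel and add -ish.
So lukom → lukmesh.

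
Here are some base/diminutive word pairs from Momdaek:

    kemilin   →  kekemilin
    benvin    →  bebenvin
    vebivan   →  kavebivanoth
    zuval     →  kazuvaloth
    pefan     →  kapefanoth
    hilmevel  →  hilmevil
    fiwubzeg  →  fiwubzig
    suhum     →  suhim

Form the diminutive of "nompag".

kemilin and vebivan both end in -n yet inflect differently (kekemilin, kavebivanoth), so the final letter is not what conditions the rule; the last vowel is.
"nompag" has last vowel 'a'. The stems whose last vowel is 'a' (vebivan → kavebivanoth, zuval → kazuvaloth, pefan → kapefanoth) add ka- … -oth around the stem.
The other patterns: stems whose last vowel is 'i' repeat the first consonant+vowel as a prefix; stems whose last vowel is 'e' or 'u' change the last vowel to 'i'.
So nompag → kanompagoth.

kanompagoth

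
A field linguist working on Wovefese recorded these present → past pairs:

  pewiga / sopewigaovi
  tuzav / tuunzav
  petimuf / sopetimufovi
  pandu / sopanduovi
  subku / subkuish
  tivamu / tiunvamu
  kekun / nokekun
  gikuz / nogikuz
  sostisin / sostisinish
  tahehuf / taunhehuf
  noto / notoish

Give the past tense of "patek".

"patek" begins with p-. The stems beginning with p- (pewiga → sopewigaovi, pandu → sopanduovi, petimuf → sopetimufovi) add so- … -ovi around the stem.
The other patterns: stems beginning with g- or k- add the prefix no-; stems beginning with t- insert -un- after the first vowel; stems beginning with n- or s- add -ish.
So patek → sopatekovi.

sopatekovi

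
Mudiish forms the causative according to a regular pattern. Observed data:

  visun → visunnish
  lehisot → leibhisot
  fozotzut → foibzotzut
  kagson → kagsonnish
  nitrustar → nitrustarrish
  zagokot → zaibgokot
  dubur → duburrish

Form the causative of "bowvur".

fozotzut and dubur both have last vowel 'u' yet inflect differently (foibzotzut, duburrish), so the last vowel is not what conditions the rule; the final letter is.
"bowvur" ends in -r. The stems ending in -r (nitrustar → nitrustarrish, dubur → duburrish) double the final consonant and add -ish.
So bowvur → bowvurrish.

bowvurrish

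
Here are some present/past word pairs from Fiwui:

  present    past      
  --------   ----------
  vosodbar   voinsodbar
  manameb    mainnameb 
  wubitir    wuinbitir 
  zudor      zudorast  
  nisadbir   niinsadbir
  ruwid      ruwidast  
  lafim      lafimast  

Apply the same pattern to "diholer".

zudor and wubitir both end in -r yet inflect differently (zudorast, wuinbitir), so the final letter is not what conditions the rule; the number of vowels is.
"diholer" has 3 vowels. The stems with 3 vowels (wubitir → wuinbitir, nisadbir → niinsadbir, manameb → mainnameb) insert -in- after the first vowel.
The other pattern: stems with 2 vowels add -ast.
So diholer → diinholer.

diinholer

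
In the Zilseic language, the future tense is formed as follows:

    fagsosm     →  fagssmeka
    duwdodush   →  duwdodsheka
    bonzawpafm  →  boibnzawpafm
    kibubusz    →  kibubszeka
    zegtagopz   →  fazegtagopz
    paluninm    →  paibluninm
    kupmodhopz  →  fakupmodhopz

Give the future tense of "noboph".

"noboph" has second-to-last letter 'p'. The stems whose second-to-last letter is 'p' (kupmodhopz → fakupmodhopz, zegtagopz → fazegtagopz) add the prefix fa-.
The other patterns: stems whose second-to-last letter is 's' delete the last vowel and add -eka; stems whose second-to-last letter is 'f' or 'n' insert -ib- after the first vowel.
So noboph → fanoboph.

fanoboph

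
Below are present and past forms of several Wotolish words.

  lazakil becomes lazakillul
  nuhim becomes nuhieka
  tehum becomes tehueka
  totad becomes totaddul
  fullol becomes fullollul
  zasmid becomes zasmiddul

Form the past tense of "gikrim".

gikrieka

"gikrim" ends in -m. The stems ending in -m (tehum → tehueka, nuhim → nuhieka) drop the final letter and add -eka.
So gikrim → gikrieka.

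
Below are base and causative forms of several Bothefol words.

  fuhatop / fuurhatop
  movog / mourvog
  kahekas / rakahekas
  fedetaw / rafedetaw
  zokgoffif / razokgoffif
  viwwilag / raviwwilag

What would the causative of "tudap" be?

ratudap

movog and viwwilag both end in -g yet inflect differently (mourvog, raviwwilag), so the final letter is not what conditions the rule; the last vowel is.
"tudap" has last vowel 'a'. The stems whose last vowel is 'a' (kahekas → rakahekas, fedetaw → rafedetaw, viwwilag → raviwwilag) add the prefix ra-.
The other pattern: stems whose last vowel is 'o' insert -ur- after the first vowel.
So tudap → ratudap.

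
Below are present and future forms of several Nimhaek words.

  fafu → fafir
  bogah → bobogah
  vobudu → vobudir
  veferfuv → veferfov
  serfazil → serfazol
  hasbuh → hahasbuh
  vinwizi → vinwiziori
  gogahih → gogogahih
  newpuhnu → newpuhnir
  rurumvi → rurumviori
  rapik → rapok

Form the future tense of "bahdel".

hasbuh and fafu both have last vowel 'u' yet inflect differently (hahasbuh, fafir), so the last vowel is not what conditions the rule; the final letter is.
"bahdel" ends in -l. The one such stem in the data (serfazil → serfazol) changes the last vowel to 'o' (as do veferfuv, rapik), so the same rule applies.
The other patterns: stems ending in -h repeat the first consonant+vowel as a prefix; stems ending in -u drop the final letter and add -ir; stems ending in -i add -ori.
So bahdel → bahdol.

bahdol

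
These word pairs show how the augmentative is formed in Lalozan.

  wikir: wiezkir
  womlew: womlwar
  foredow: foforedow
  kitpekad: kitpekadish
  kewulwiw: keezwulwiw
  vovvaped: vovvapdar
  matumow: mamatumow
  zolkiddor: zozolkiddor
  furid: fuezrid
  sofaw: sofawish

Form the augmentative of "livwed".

livwdar

matumow and kewulwiw both end in -w yet inflect differently (mamatumow, keezwulwiw), so the final letter is not what conditions the rule; the last vowel is.
"livwed" has last vowel 'e'. The stems whose last vowel is 'e' (womlew → womlwar, vovvaped → vovvapdar) delete the last vowel and add -ar.
So livwed → livwdar.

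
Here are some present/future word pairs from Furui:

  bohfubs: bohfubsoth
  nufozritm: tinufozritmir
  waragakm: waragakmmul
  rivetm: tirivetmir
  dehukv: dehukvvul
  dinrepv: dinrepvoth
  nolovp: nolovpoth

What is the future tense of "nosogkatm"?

waragakm and rivetm both end in -m yet inflect differently (waragakmmul, tirivetmir), so the final letter is not what conditions the rule; the second-to-last letter is.
"nosogkatm" has second-to-last letter 't'. The stems whose second-to-last letter is 't' (rivetm → tirivetmir, nufozritm → tinufozritmir) add ti- … -ir around the stem.
The other patterns: stems whose second-to-last letter is 'k' double the final consonant and add -ul; stems whose second-to-last letter is 'b', 'p' or 'v' add -oth.
So nosogkatm → tinosogkatmir.

tinosogkatmir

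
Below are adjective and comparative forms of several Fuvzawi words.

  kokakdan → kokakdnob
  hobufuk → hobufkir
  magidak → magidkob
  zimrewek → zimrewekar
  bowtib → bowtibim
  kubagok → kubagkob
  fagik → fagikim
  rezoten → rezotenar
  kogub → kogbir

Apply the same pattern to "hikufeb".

"hikufeb" has last vowel 'e'. The stems whose last vowel is 'e' (zimrewek → zimrewekar, rezoten → rezotenar) add -ar.
So hikufeb → hikufebar.

hikufebar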